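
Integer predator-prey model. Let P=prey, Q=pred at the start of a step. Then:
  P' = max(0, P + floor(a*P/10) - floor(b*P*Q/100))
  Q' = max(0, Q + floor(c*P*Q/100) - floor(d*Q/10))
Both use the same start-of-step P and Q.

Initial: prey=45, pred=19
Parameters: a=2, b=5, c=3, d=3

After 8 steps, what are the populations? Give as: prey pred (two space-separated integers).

Answer: 0 6

Derivation:
Step 1: prey: 45+9-42=12; pred: 19+25-5=39
Step 2: prey: 12+2-23=0; pred: 39+14-11=42
Step 3: prey: 0+0-0=0; pred: 42+0-12=30
Step 4: prey: 0+0-0=0; pred: 30+0-9=21
Step 5: prey: 0+0-0=0; pred: 21+0-6=15
Step 6: prey: 0+0-0=0; pred: 15+0-4=11
Step 7: prey: 0+0-0=0; pred: 11+0-3=8
Step 8: prey: 0+0-0=0; pred: 8+0-2=6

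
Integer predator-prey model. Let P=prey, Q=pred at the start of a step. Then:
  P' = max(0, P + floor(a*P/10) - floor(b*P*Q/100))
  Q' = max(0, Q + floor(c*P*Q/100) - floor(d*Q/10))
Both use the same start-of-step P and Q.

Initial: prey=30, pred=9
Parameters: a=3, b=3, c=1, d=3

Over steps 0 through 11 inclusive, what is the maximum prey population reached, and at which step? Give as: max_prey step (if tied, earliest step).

Answer: 35 5

Derivation:
Step 1: prey: 30+9-8=31; pred: 9+2-2=9
Step 2: prey: 31+9-8=32; pred: 9+2-2=9
Step 3: prey: 32+9-8=33; pred: 9+2-2=9
Step 4: prey: 33+9-8=34; pred: 9+2-2=9
Step 5: prey: 34+10-9=35; pred: 9+3-2=10
Step 6: prey: 35+10-10=35; pred: 10+3-3=10
Step 7: prey: 35+10-10=35; pred: 10+3-3=10
Step 8: prey: 35+10-10=35; pred: 10+3-3=10
Step 9: prey: 35+10-10=35; pred: 10+3-3=10
Step 10: prey: 35+10-10=35; pred: 10+3-3=10
Step 11: prey: 35+10-10=35; pred: 10+3-3=10
Max prey = 35 at step 5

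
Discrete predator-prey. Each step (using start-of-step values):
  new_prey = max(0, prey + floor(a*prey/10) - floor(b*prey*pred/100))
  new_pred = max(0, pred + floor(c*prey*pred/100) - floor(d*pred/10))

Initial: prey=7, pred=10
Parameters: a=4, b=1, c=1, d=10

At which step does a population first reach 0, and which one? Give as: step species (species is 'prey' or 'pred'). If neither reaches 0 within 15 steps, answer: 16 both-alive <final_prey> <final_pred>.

Answer: 1 pred

Derivation:
Step 1: prey: 7+2-0=9; pred: 10+0-10=0
First extinction: pred at step 1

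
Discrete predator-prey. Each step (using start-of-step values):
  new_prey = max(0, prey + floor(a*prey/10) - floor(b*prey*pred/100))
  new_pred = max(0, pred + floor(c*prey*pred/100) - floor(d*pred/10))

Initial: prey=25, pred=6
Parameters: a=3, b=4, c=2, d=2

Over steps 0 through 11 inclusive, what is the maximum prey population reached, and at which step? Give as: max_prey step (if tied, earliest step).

Answer: 26 1

Derivation:
Step 1: prey: 25+7-6=26; pred: 6+3-1=8
Step 2: prey: 26+7-8=25; pred: 8+4-1=11
Step 3: prey: 25+7-11=21; pred: 11+5-2=14
Step 4: prey: 21+6-11=16; pred: 14+5-2=17
Step 5: prey: 16+4-10=10; pred: 17+5-3=19
Step 6: prey: 10+3-7=6; pred: 19+3-3=19
Step 7: prey: 6+1-4=3; pred: 19+2-3=18
Step 8: prey: 3+0-2=1; pred: 18+1-3=16
Step 9: prey: 1+0-0=1; pred: 16+0-3=13
Step 10: prey: 1+0-0=1; pred: 13+0-2=11
Step 11: prey: 1+0-0=1; pred: 11+0-2=9
Max prey = 26 at step 1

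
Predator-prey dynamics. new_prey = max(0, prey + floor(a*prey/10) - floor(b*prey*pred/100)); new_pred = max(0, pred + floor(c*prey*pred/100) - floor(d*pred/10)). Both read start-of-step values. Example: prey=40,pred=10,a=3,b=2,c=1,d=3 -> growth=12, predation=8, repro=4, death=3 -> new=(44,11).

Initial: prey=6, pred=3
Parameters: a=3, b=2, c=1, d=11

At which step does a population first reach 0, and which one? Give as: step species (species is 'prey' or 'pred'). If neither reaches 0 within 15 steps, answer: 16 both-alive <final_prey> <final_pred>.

Answer: 1 pred

Derivation:
Step 1: prey: 6+1-0=7; pred: 3+0-3=0
First extinction: pred at step 1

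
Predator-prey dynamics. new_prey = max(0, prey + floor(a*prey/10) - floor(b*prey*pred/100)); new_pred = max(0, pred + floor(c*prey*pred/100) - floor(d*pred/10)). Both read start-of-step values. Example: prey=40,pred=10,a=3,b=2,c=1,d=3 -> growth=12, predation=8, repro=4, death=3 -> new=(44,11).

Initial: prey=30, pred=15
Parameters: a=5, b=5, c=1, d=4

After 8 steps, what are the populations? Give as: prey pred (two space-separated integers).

Answer: 58 4

Derivation:
Step 1: prey: 30+15-22=23; pred: 15+4-6=13
Step 2: prey: 23+11-14=20; pred: 13+2-5=10
Step 3: prey: 20+10-10=20; pred: 10+2-4=8
Step 4: prey: 20+10-8=22; pred: 8+1-3=6
Step 5: prey: 22+11-6=27; pred: 6+1-2=5
Step 6: prey: 27+13-6=34; pred: 5+1-2=4
Step 7: prey: 34+17-6=45; pred: 4+1-1=4
Step 8: prey: 45+22-9=58; pred: 4+1-1=4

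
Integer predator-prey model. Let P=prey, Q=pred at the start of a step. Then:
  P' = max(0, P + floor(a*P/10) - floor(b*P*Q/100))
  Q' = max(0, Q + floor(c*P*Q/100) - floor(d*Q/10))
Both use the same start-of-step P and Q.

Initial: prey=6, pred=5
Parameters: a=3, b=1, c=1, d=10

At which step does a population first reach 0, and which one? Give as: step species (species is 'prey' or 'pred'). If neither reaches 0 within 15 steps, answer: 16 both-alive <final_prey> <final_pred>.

Answer: 1 pred

Derivation:
Step 1: prey: 6+1-0=7; pred: 5+0-5=0
First extinction: pred at step 1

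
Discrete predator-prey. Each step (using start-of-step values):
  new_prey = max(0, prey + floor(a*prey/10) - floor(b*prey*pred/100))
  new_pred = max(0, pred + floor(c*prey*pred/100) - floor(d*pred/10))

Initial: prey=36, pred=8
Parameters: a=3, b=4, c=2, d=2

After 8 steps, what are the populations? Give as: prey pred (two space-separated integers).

Answer: 0 13

Derivation:
Step 1: prey: 36+10-11=35; pred: 8+5-1=12
Step 2: prey: 35+10-16=29; pred: 12+8-2=18
Step 3: prey: 29+8-20=17; pred: 18+10-3=25
Step 4: prey: 17+5-17=5; pred: 25+8-5=28
Step 5: prey: 5+1-5=1; pred: 28+2-5=25
Step 6: prey: 1+0-1=0; pred: 25+0-5=20
Step 7: prey: 0+0-0=0; pred: 20+0-4=16
Step 8: prey: 0+0-0=0; pred: 16+0-3=13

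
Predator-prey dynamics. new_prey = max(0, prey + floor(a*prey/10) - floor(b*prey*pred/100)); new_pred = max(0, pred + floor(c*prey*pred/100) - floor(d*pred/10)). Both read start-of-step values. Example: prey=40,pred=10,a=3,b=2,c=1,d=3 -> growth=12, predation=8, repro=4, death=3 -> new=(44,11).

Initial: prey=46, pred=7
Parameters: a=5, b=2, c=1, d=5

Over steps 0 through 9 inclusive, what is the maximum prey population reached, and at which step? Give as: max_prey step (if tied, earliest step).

Answer: 178 5

Derivation:
Step 1: prey: 46+23-6=63; pred: 7+3-3=7
Step 2: prey: 63+31-8=86; pred: 7+4-3=8
Step 3: prey: 86+43-13=116; pred: 8+6-4=10
Step 4: prey: 116+58-23=151; pred: 10+11-5=16
Step 5: prey: 151+75-48=178; pred: 16+24-8=32
Step 6: prey: 178+89-113=154; pred: 32+56-16=72
Step 7: prey: 154+77-221=10; pred: 72+110-36=146
Step 8: prey: 10+5-29=0; pred: 146+14-73=87
Step 9: prey: 0+0-0=0; pred: 87+0-43=44
Max prey = 178 at step 5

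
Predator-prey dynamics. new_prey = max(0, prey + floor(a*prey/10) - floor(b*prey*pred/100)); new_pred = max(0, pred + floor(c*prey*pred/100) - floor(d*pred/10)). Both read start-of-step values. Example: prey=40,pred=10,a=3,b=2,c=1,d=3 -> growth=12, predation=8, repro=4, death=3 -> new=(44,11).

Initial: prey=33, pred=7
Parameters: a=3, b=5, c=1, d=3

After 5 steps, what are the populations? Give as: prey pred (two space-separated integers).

Step 1: prey: 33+9-11=31; pred: 7+2-2=7
Step 2: prey: 31+9-10=30; pred: 7+2-2=7
Step 3: prey: 30+9-10=29; pred: 7+2-2=7
Step 4: prey: 29+8-10=27; pred: 7+2-2=7
Step 5: prey: 27+8-9=26; pred: 7+1-2=6

Answer: 26 6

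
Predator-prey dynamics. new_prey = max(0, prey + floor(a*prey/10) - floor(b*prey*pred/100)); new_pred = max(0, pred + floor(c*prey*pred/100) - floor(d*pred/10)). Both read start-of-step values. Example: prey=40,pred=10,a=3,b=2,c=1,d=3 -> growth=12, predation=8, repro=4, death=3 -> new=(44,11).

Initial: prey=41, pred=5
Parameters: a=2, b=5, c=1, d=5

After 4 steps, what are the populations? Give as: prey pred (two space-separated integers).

Step 1: prey: 41+8-10=39; pred: 5+2-2=5
Step 2: prey: 39+7-9=37; pred: 5+1-2=4
Step 3: prey: 37+7-7=37; pred: 4+1-2=3
Step 4: prey: 37+7-5=39; pred: 3+1-1=3

Answer: 39 3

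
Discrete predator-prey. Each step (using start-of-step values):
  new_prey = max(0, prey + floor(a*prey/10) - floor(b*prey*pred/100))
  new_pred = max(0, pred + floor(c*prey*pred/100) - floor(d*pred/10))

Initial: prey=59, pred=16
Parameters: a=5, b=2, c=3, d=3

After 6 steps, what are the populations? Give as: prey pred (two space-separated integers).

Answer: 0 84

Derivation:
Step 1: prey: 59+29-18=70; pred: 16+28-4=40
Step 2: prey: 70+35-56=49; pred: 40+84-12=112
Step 3: prey: 49+24-109=0; pred: 112+164-33=243
Step 4: prey: 0+0-0=0; pred: 243+0-72=171
Step 5: prey: 0+0-0=0; pred: 171+0-51=120
Step 6: prey: 0+0-0=0; pred: 120+0-36=84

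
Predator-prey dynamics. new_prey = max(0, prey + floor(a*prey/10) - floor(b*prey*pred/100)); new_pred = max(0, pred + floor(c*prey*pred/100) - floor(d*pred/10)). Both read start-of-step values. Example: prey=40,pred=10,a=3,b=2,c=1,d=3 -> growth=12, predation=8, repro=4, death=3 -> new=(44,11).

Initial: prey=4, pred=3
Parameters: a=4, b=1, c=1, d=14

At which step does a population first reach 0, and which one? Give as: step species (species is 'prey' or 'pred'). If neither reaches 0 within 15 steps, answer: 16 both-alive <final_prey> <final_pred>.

Step 1: prey: 4+1-0=5; pred: 3+0-4=0
First extinction: pred at step 1

Answer: 1 pred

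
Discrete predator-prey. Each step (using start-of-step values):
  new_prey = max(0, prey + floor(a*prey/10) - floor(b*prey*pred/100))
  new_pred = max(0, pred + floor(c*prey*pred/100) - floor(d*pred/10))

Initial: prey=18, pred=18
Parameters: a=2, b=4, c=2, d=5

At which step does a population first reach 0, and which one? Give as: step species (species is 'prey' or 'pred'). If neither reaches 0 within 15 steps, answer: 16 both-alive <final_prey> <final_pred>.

Step 1: prey: 18+3-12=9; pred: 18+6-9=15
Step 2: prey: 9+1-5=5; pred: 15+2-7=10
Step 3: prey: 5+1-2=4; pred: 10+1-5=6
Step 4: prey: 4+0-0=4; pred: 6+0-3=3
Step 5: prey: 4+0-0=4; pred: 3+0-1=2
Step 6: prey: 4+0-0=4; pred: 2+0-1=1
Step 7: prey: 4+0-0=4; pred: 1+0-0=1
Steps 8-15: state stable at prey=4, pred=1 (no change)
No extinction within 15 steps

Answer: 16 both-alive 4 1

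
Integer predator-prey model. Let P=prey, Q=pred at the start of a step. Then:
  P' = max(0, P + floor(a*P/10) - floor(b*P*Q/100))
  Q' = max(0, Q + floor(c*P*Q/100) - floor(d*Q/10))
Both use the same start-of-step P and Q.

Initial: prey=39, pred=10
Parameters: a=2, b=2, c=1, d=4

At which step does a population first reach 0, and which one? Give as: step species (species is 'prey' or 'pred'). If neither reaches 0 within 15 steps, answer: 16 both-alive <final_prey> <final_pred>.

Answer: 16 both-alive 39 9

Derivation:
Step 1: prey: 39+7-7=39; pred: 10+3-4=9
Step 2: prey: 39+7-7=39; pred: 9+3-3=9
Steps 3-15: state stable at prey=39, pred=9 (no change)
No extinction within 15 steps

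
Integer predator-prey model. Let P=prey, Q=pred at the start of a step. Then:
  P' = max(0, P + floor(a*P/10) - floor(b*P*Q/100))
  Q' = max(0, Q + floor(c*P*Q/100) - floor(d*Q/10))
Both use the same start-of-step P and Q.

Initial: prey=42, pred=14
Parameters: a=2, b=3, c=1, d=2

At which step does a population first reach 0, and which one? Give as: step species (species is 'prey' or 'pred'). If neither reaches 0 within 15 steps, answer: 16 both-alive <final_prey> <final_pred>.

Step 1: prey: 42+8-17=33; pred: 14+5-2=17
Step 2: prey: 33+6-16=23; pred: 17+5-3=19
Step 3: prey: 23+4-13=14; pred: 19+4-3=20
Step 4: prey: 14+2-8=8; pred: 20+2-4=18
Step 5: prey: 8+1-4=5; pred: 18+1-3=16
Step 6: prey: 5+1-2=4; pred: 16+0-3=13
Step 7: prey: 4+0-1=3; pred: 13+0-2=11
Step 8: prey: 3+0-0=3; pred: 11+0-2=9
Step 9: prey: 3+0-0=3; pred: 9+0-1=8
Step 10: prey: 3+0-0=3; pred: 8+0-1=7
Step 11: prey: 3+0-0=3; pred: 7+0-1=6
Step 12: prey: 3+0-0=3; pred: 6+0-1=5
Step 13: prey: 3+0-0=3; pred: 5+0-1=4
Step 14: prey: 3+0-0=3; pred: 4+0-0=4
Steps 15-15: state stable at prey=3, pred=4 (no change)
No extinction within 15 steps

Answer: 16 both-alive 3 4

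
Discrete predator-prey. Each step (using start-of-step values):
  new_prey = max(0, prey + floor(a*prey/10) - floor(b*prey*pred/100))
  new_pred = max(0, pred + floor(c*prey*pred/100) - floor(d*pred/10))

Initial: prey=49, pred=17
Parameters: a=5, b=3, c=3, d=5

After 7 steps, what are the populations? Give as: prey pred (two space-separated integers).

Step 1: prey: 49+24-24=49; pred: 17+24-8=33
Step 2: prey: 49+24-48=25; pred: 33+48-16=65
Step 3: prey: 25+12-48=0; pred: 65+48-32=81
Step 4: prey: 0+0-0=0; pred: 81+0-40=41
Step 5: prey: 0+0-0=0; pred: 41+0-20=21
Step 6: prey: 0+0-0=0; pred: 21+0-10=11
Step 7: prey: 0+0-0=0; pred: 11+0-5=6

Answer: 0 6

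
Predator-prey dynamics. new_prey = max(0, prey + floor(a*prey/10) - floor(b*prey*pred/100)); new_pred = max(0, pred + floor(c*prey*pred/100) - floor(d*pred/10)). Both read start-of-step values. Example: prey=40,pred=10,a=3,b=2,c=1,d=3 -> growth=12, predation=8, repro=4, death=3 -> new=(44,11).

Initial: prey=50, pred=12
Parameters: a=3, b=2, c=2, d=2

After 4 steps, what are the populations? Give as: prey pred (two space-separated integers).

Step 1: prey: 50+15-12=53; pred: 12+12-2=22
Step 2: prey: 53+15-23=45; pred: 22+23-4=41
Step 3: prey: 45+13-36=22; pred: 41+36-8=69
Step 4: prey: 22+6-30=0; pred: 69+30-13=86

Answer: 0 86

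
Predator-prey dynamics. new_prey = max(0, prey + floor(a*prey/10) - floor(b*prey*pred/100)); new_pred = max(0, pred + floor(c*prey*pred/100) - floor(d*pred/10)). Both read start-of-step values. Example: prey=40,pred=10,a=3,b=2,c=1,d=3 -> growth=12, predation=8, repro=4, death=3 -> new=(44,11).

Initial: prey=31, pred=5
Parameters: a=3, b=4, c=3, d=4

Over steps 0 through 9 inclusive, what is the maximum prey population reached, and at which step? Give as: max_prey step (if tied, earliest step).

Answer: 35 2

Derivation:
Step 1: prey: 31+9-6=34; pred: 5+4-2=7
Step 2: prey: 34+10-9=35; pred: 7+7-2=12
Step 3: prey: 35+10-16=29; pred: 12+12-4=20
Step 4: prey: 29+8-23=14; pred: 20+17-8=29
Step 5: prey: 14+4-16=2; pred: 29+12-11=30
Step 6: prey: 2+0-2=0; pred: 30+1-12=19
Step 7: prey: 0+0-0=0; pred: 19+0-7=12
Step 8: prey: 0+0-0=0; pred: 12+0-4=8
Step 9: prey: 0+0-0=0; pred: 8+0-3=5
Max prey = 35 at step 2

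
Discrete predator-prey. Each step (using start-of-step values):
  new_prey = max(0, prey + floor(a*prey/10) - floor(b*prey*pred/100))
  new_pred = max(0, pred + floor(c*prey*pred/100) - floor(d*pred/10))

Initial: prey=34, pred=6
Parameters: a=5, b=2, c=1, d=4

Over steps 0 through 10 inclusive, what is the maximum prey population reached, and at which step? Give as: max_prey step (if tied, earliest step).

Answer: 173 6

Derivation:
Step 1: prey: 34+17-4=47; pred: 6+2-2=6
Step 2: prey: 47+23-5=65; pred: 6+2-2=6
Step 3: prey: 65+32-7=90; pred: 6+3-2=7
Step 4: prey: 90+45-12=123; pred: 7+6-2=11
Step 5: prey: 123+61-27=157; pred: 11+13-4=20
Step 6: prey: 157+78-62=173; pred: 20+31-8=43
Step 7: prey: 173+86-148=111; pred: 43+74-17=100
Step 8: prey: 111+55-222=0; pred: 100+111-40=171
Step 9: prey: 0+0-0=0; pred: 171+0-68=103
Step 10: prey: 0+0-0=0; pred: 103+0-41=62
Max prey = 173 at step 6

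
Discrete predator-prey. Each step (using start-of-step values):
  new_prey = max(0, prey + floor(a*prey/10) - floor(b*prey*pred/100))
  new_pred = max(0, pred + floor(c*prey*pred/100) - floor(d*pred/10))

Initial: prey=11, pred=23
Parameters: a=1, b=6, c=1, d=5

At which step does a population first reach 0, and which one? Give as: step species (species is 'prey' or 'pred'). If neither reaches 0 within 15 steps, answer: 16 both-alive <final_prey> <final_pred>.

Step 1: prey: 11+1-15=0; pred: 23+2-11=14
First extinction: prey at step 1

Answer: 1 prey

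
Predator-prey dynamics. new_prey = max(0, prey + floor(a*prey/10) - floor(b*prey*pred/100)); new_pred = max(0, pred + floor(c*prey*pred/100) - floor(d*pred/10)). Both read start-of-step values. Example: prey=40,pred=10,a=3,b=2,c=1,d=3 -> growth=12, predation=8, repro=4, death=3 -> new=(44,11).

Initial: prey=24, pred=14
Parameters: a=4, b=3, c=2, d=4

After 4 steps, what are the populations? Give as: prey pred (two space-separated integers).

Step 1: prey: 24+9-10=23; pred: 14+6-5=15
Step 2: prey: 23+9-10=22; pred: 15+6-6=15
Step 3: prey: 22+8-9=21; pred: 15+6-6=15
Step 4: prey: 21+8-9=20; pred: 15+6-6=15

Answer: 20 15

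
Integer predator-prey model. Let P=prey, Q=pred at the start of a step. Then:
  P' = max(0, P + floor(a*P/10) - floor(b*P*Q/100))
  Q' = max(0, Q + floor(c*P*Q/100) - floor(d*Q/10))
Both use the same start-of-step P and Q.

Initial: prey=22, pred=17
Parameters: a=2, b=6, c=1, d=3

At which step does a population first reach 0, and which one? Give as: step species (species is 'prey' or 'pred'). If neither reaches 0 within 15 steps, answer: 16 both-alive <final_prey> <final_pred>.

Step 1: prey: 22+4-22=4; pred: 17+3-5=15
Step 2: prey: 4+0-3=1; pred: 15+0-4=11
Step 3: prey: 1+0-0=1; pred: 11+0-3=8
Step 4: prey: 1+0-0=1; pred: 8+0-2=6
Step 5: prey: 1+0-0=1; pred: 6+0-1=5
Step 6: prey: 1+0-0=1; pred: 5+0-1=4
Step 7: prey: 1+0-0=1; pred: 4+0-1=3
Step 8: prey: 1+0-0=1; pred: 3+0-0=3
Steps 9-15: state stable at prey=1, pred=3 (no change)
No extinction within 15 steps

Answer: 16 both-alive 1 3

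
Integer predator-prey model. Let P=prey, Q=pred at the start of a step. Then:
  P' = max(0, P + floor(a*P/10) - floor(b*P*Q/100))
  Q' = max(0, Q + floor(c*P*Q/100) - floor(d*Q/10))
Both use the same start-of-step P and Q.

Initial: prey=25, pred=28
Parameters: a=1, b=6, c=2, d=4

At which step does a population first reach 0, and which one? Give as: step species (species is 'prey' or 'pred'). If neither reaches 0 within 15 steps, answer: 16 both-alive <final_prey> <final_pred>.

Answer: 1 prey

Derivation:
Step 1: prey: 25+2-42=0; pred: 28+14-11=31
First extinction: prey at step 1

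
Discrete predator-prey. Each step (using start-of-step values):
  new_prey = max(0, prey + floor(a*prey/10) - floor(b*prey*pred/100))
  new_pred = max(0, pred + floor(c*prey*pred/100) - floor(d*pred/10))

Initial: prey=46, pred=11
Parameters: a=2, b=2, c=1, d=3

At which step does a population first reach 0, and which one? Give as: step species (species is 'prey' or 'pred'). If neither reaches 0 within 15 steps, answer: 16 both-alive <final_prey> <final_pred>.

Step 1: prey: 46+9-10=45; pred: 11+5-3=13
Step 2: prey: 45+9-11=43; pred: 13+5-3=15
Step 3: prey: 43+8-12=39; pred: 15+6-4=17
Step 4: prey: 39+7-13=33; pred: 17+6-5=18
Step 5: prey: 33+6-11=28; pred: 18+5-5=18
Step 6: prey: 28+5-10=23; pred: 18+5-5=18
Step 7: prey: 23+4-8=19; pred: 18+4-5=17
Step 8: prey: 19+3-6=16; pred: 17+3-5=15
Step 9: prey: 16+3-4=15; pred: 15+2-4=13
Step 10: prey: 15+3-3=15; pred: 13+1-3=11
Step 11: prey: 15+3-3=15; pred: 11+1-3=9
Step 12: prey: 15+3-2=16; pred: 9+1-2=8
Step 13: prey: 16+3-2=17; pred: 8+1-2=7
Step 14: prey: 17+3-2=18; pred: 7+1-2=6
Step 15: prey: 18+3-2=19; pred: 6+1-1=6
No extinction within 15 steps

Answer: 16 both-alive 19 6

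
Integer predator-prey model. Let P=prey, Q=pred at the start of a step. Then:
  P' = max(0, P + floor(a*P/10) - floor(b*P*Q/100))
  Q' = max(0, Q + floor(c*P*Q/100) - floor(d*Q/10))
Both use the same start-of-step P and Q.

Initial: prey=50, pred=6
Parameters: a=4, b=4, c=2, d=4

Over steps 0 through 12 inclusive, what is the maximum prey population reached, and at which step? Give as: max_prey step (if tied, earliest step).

Step 1: prey: 50+20-12=58; pred: 6+6-2=10
Step 2: prey: 58+23-23=58; pred: 10+11-4=17
Step 3: prey: 58+23-39=42; pred: 17+19-6=30
Step 4: prey: 42+16-50=8; pred: 30+25-12=43
Step 5: prey: 8+3-13=0; pred: 43+6-17=32
Step 6: prey: 0+0-0=0; pred: 32+0-12=20
Step 7: prey: 0+0-0=0; pred: 20+0-8=12
Step 8: prey: 0+0-0=0; pred: 12+0-4=8
Step 9: prey: 0+0-0=0; pred: 8+0-3=5
Step 10: prey: 0+0-0=0; pred: 5+0-2=3
Step 11: prey: 0+0-0=0; pred: 3+0-1=2
Step 12: prey: 0+0-0=0; pred: 2+0-0=2
Max prey = 58 at step 1

Answer: 58 1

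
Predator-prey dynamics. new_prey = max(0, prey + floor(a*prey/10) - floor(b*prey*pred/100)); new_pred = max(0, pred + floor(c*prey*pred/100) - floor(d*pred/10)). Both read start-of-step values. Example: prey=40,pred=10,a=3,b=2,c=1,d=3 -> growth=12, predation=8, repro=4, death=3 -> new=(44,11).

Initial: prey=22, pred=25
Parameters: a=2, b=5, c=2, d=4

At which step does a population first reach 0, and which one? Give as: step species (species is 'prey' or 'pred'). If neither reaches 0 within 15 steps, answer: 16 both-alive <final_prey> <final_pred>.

Step 1: prey: 22+4-27=0; pred: 25+11-10=26
First extinction: prey at step 1

Answer: 1 prey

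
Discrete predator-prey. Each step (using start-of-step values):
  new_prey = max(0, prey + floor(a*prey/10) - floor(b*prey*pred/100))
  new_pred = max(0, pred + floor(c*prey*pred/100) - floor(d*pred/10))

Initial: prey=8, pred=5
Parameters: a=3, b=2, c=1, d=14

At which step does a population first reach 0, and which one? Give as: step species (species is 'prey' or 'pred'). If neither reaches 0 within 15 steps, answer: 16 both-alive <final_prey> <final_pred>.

Answer: 1 pred

Derivation:
Step 1: prey: 8+2-0=10; pred: 5+0-7=0
First extinction: pred at step 1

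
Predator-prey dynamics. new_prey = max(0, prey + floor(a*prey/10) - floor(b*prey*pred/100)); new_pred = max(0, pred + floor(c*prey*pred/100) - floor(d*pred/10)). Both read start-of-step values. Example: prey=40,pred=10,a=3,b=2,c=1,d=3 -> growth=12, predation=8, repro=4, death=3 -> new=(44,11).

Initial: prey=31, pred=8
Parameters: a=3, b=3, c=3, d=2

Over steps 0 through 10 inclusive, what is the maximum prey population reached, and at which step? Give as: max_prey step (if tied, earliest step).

Answer: 33 1

Derivation:
Step 1: prey: 31+9-7=33; pred: 8+7-1=14
Step 2: prey: 33+9-13=29; pred: 14+13-2=25
Step 3: prey: 29+8-21=16; pred: 25+21-5=41
Step 4: prey: 16+4-19=1; pred: 41+19-8=52
Step 5: prey: 1+0-1=0; pred: 52+1-10=43
Step 6: prey: 0+0-0=0; pred: 43+0-8=35
Step 7: prey: 0+0-0=0; pred: 35+0-7=28
Step 8: prey: 0+0-0=0; pred: 28+0-5=23
Step 9: prey: 0+0-0=0; pred: 23+0-4=19
Step 10: prey: 0+0-0=0; pred: 19+0-3=16
Max prey = 33 at step 1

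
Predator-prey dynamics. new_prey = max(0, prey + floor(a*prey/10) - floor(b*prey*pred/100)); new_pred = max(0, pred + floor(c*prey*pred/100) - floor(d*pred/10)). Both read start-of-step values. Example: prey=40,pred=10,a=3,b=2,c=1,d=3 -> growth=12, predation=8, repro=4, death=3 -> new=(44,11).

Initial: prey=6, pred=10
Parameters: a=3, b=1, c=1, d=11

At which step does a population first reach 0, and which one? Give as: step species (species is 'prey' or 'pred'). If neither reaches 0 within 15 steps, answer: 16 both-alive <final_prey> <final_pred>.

Answer: 1 pred

Derivation:
Step 1: prey: 6+1-0=7; pred: 10+0-11=0
First extinction: pred at step 1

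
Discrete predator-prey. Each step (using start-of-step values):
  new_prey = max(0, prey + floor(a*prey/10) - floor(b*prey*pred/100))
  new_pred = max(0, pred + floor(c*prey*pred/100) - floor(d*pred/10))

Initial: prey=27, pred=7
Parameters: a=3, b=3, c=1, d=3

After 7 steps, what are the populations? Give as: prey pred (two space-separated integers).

Answer: 53 10

Derivation:
Step 1: prey: 27+8-5=30; pred: 7+1-2=6
Step 2: prey: 30+9-5=34; pred: 6+1-1=6
Step 3: prey: 34+10-6=38; pred: 6+2-1=7
Step 4: prey: 38+11-7=42; pred: 7+2-2=7
Step 5: prey: 42+12-8=46; pred: 7+2-2=7
Step 6: prey: 46+13-9=50; pred: 7+3-2=8
Step 7: prey: 50+15-12=53; pred: 8+4-2=10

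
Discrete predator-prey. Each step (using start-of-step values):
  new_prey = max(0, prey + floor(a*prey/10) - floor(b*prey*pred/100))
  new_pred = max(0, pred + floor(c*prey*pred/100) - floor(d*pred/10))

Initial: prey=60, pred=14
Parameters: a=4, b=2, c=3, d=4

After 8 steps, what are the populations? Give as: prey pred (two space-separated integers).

Step 1: prey: 60+24-16=68; pred: 14+25-5=34
Step 2: prey: 68+27-46=49; pred: 34+69-13=90
Step 3: prey: 49+19-88=0; pred: 90+132-36=186
Step 4: prey: 0+0-0=0; pred: 186+0-74=112
Step 5: prey: 0+0-0=0; pred: 112+0-44=68
Step 6: prey: 0+0-0=0; pred: 68+0-27=41
Step 7: prey: 0+0-0=0; pred: 41+0-16=25
Step 8: prey: 0+0-0=0; pred: 25+0-10=15

Answer: 0 15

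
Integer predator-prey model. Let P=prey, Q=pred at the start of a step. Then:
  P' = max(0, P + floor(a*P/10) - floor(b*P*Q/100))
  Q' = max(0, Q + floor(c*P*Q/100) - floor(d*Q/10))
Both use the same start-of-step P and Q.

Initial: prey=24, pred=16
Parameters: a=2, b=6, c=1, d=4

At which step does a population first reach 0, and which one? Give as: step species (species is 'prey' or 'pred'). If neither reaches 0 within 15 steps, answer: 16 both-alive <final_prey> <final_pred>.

Answer: 16 both-alive 2 2

Derivation:
Step 1: prey: 24+4-23=5; pred: 16+3-6=13
Step 2: prey: 5+1-3=3; pred: 13+0-5=8
Step 3: prey: 3+0-1=2; pred: 8+0-3=5
Step 4: prey: 2+0-0=2; pred: 5+0-2=3
Step 5: prey: 2+0-0=2; pred: 3+0-1=2
Step 6: prey: 2+0-0=2; pred: 2+0-0=2
Steps 7-15: state stable at prey=2, pred=2 (no change)
No extinction within 15 steps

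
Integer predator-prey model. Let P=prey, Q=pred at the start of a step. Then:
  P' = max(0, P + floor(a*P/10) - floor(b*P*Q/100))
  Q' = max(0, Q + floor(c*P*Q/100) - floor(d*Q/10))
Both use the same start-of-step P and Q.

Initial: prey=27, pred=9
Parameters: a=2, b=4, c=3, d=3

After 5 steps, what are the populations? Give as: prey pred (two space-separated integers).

Step 1: prey: 27+5-9=23; pred: 9+7-2=14
Step 2: prey: 23+4-12=15; pred: 14+9-4=19
Step 3: prey: 15+3-11=7; pred: 19+8-5=22
Step 4: prey: 7+1-6=2; pred: 22+4-6=20
Step 5: prey: 2+0-1=1; pred: 20+1-6=15

Answer: 1 15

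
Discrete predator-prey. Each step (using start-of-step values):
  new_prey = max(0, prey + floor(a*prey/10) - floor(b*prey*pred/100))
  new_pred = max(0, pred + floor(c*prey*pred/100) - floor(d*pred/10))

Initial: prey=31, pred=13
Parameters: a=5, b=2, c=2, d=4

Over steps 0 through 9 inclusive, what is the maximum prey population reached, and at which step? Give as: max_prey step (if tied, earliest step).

Step 1: prey: 31+15-8=38; pred: 13+8-5=16
Step 2: prey: 38+19-12=45; pred: 16+12-6=22
Step 3: prey: 45+22-19=48; pred: 22+19-8=33
Step 4: prey: 48+24-31=41; pred: 33+31-13=51
Step 5: prey: 41+20-41=20; pred: 51+41-20=72
Step 6: prey: 20+10-28=2; pred: 72+28-28=72
Step 7: prey: 2+1-2=1; pred: 72+2-28=46
Step 8: prey: 1+0-0=1; pred: 46+0-18=28
Step 9: prey: 1+0-0=1; pred: 28+0-11=17
Max prey = 48 at step 3

Answer: 48 3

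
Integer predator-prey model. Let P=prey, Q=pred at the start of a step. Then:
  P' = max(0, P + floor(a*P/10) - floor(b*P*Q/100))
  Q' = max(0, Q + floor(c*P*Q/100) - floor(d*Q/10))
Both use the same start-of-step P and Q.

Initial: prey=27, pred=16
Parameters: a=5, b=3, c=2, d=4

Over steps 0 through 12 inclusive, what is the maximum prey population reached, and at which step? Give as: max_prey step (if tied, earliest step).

Step 1: prey: 27+13-12=28; pred: 16+8-6=18
Step 2: prey: 28+14-15=27; pred: 18+10-7=21
Step 3: prey: 27+13-17=23; pred: 21+11-8=24
Step 4: prey: 23+11-16=18; pred: 24+11-9=26
Step 5: prey: 18+9-14=13; pred: 26+9-10=25
Step 6: prey: 13+6-9=10; pred: 25+6-10=21
Step 7: prey: 10+5-6=9; pred: 21+4-8=17
Step 8: prey: 9+4-4=9; pred: 17+3-6=14
Step 9: prey: 9+4-3=10; pred: 14+2-5=11
Step 10: prey: 10+5-3=12; pred: 11+2-4=9
Step 11: prey: 12+6-3=15; pred: 9+2-3=8
Step 12: prey: 15+7-3=19; pred: 8+2-3=7
Max prey = 28 at step 1

Answer: 28 1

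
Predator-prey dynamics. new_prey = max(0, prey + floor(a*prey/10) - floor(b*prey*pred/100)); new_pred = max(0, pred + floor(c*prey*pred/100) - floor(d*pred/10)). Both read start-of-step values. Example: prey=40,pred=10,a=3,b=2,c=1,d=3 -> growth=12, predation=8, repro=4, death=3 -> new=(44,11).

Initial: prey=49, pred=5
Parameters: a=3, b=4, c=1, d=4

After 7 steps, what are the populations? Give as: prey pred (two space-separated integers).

Answer: 56 16

Derivation:
Step 1: prey: 49+14-9=54; pred: 5+2-2=5
Step 2: prey: 54+16-10=60; pred: 5+2-2=5
Step 3: prey: 60+18-12=66; pred: 5+3-2=6
Step 4: prey: 66+19-15=70; pred: 6+3-2=7
Step 5: prey: 70+21-19=72; pred: 7+4-2=9
Step 6: prey: 72+21-25=68; pred: 9+6-3=12
Step 7: prey: 68+20-32=56; pred: 12+8-4=16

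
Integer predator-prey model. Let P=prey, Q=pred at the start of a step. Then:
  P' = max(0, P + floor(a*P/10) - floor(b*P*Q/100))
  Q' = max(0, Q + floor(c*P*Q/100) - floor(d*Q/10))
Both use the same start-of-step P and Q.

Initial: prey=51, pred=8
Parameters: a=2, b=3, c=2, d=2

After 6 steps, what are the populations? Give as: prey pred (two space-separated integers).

Step 1: prey: 51+10-12=49; pred: 8+8-1=15
Step 2: prey: 49+9-22=36; pred: 15+14-3=26
Step 3: prey: 36+7-28=15; pred: 26+18-5=39
Step 4: prey: 15+3-17=1; pred: 39+11-7=43
Step 5: prey: 1+0-1=0; pred: 43+0-8=35
Step 6: prey: 0+0-0=0; pred: 35+0-7=28

Answer: 0 28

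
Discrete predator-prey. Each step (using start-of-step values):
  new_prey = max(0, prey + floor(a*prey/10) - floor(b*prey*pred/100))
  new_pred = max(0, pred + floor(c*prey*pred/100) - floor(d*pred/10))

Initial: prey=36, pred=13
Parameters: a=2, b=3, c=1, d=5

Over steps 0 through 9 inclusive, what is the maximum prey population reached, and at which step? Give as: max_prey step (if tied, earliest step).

Answer: 42 9

Derivation:
Step 1: prey: 36+7-14=29; pred: 13+4-6=11
Step 2: prey: 29+5-9=25; pred: 11+3-5=9
Step 3: prey: 25+5-6=24; pred: 9+2-4=7
Step 4: prey: 24+4-5=23; pred: 7+1-3=5
Step 5: prey: 23+4-3=24; pred: 5+1-2=4
Step 6: prey: 24+4-2=26; pred: 4+0-2=2
Step 7: prey: 26+5-1=30; pred: 2+0-1=1
Step 8: prey: 30+6-0=36; pred: 1+0-0=1
Step 9: prey: 36+7-1=42; pred: 1+0-0=1
Max prey = 42 at step 9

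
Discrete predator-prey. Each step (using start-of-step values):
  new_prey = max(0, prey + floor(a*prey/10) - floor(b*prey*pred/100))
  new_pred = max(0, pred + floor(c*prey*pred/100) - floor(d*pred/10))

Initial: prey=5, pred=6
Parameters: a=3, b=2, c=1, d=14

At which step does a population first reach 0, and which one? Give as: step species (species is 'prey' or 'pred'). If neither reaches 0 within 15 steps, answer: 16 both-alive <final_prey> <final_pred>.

Step 1: prey: 5+1-0=6; pred: 6+0-8=0
First extinction: pred at step 1

Answer: 1 pred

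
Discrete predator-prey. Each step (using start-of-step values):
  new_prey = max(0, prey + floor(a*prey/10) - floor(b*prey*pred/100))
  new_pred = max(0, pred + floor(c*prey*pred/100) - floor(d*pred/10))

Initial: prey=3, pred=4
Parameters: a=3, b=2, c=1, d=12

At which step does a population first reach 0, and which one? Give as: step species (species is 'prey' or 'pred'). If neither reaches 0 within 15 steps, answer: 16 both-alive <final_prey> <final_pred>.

Answer: 1 pred

Derivation:
Step 1: prey: 3+0-0=3; pred: 4+0-4=0
First extinction: pred at step 1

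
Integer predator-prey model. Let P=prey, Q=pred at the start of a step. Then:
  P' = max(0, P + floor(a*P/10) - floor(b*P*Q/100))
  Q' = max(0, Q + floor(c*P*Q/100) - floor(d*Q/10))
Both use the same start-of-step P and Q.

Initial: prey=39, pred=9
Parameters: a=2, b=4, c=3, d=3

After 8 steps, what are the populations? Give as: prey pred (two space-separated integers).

Step 1: prey: 39+7-14=32; pred: 9+10-2=17
Step 2: prey: 32+6-21=17; pred: 17+16-5=28
Step 3: prey: 17+3-19=1; pred: 28+14-8=34
Step 4: prey: 1+0-1=0; pred: 34+1-10=25
Step 5: prey: 0+0-0=0; pred: 25+0-7=18
Step 6: prey: 0+0-0=0; pred: 18+0-5=13
Step 7: prey: 0+0-0=0; pred: 13+0-3=10
Step 8: prey: 0+0-0=0; pred: 10+0-3=7

Answer: 0 7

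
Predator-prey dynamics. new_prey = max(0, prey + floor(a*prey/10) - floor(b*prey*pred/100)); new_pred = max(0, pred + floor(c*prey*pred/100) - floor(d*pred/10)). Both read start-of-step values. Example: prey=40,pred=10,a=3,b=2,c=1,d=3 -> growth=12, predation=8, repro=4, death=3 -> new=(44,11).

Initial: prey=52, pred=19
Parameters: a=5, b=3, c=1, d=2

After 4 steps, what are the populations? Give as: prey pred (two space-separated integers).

Answer: 8 37

Derivation:
Step 1: prey: 52+26-29=49; pred: 19+9-3=25
Step 2: prey: 49+24-36=37; pred: 25+12-5=32
Step 3: prey: 37+18-35=20; pred: 32+11-6=37
Step 4: prey: 20+10-22=8; pred: 37+7-7=37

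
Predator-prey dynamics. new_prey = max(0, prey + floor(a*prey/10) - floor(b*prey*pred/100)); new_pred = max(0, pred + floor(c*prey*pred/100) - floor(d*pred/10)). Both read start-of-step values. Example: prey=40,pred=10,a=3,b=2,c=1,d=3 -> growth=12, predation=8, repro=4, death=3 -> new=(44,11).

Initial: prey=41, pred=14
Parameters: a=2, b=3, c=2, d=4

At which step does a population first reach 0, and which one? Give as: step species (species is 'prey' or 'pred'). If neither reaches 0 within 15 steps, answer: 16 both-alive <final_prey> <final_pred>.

Step 1: prey: 41+8-17=32; pred: 14+11-5=20
Step 2: prey: 32+6-19=19; pred: 20+12-8=24
Step 3: prey: 19+3-13=9; pred: 24+9-9=24
Step 4: prey: 9+1-6=4; pred: 24+4-9=19
Step 5: prey: 4+0-2=2; pred: 19+1-7=13
Step 6: prey: 2+0-0=2; pred: 13+0-5=8
Step 7: prey: 2+0-0=2; pred: 8+0-3=5
Step 8: prey: 2+0-0=2; pred: 5+0-2=3
Step 9: prey: 2+0-0=2; pred: 3+0-1=2
Step 10: prey: 2+0-0=2; pred: 2+0-0=2
Steps 11-15: state stable at prey=2, pred=2 (no change)
No extinction within 15 steps

Answer: 16 both-alive 2 2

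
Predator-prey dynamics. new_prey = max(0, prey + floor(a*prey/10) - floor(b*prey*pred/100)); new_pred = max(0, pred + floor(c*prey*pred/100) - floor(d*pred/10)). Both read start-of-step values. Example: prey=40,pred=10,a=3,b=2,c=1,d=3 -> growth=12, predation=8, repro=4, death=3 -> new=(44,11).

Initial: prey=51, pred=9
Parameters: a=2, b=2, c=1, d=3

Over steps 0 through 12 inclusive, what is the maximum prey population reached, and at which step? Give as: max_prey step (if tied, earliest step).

Answer: 52 1

Derivation:
Step 1: prey: 51+10-9=52; pred: 9+4-2=11
Step 2: prey: 52+10-11=51; pred: 11+5-3=13
Step 3: prey: 51+10-13=48; pred: 13+6-3=16
Step 4: prey: 48+9-15=42; pred: 16+7-4=19
Step 5: prey: 42+8-15=35; pred: 19+7-5=21
Step 6: prey: 35+7-14=28; pred: 21+7-6=22
Step 7: prey: 28+5-12=21; pred: 22+6-6=22
Step 8: prey: 21+4-9=16; pred: 22+4-6=20
Step 9: prey: 16+3-6=13; pred: 20+3-6=17
Step 10: prey: 13+2-4=11; pred: 17+2-5=14
Step 11: prey: 11+2-3=10; pred: 14+1-4=11
Step 12: prey: 10+2-2=10; pred: 11+1-3=9
Max prey = 52 at step 1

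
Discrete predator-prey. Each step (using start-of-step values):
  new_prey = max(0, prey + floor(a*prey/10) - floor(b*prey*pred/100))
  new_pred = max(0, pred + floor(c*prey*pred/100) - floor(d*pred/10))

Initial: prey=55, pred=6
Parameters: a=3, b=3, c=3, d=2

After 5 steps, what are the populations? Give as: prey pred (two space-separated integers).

Step 1: prey: 55+16-9=62; pred: 6+9-1=14
Step 2: prey: 62+18-26=54; pred: 14+26-2=38
Step 3: prey: 54+16-61=9; pred: 38+61-7=92
Step 4: prey: 9+2-24=0; pred: 92+24-18=98
Step 5: prey: 0+0-0=0; pred: 98+0-19=79

Answer: 0 79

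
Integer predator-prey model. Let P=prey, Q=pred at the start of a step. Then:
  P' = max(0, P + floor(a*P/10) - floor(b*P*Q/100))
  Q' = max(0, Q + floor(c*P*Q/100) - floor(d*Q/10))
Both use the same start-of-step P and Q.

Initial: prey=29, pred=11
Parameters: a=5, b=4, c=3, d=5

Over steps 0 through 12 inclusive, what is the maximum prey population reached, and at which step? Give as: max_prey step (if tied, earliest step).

Answer: 31 1

Derivation:
Step 1: prey: 29+14-12=31; pred: 11+9-5=15
Step 2: prey: 31+15-18=28; pred: 15+13-7=21
Step 3: prey: 28+14-23=19; pred: 21+17-10=28
Step 4: prey: 19+9-21=7; pred: 28+15-14=29
Step 5: prey: 7+3-8=2; pred: 29+6-14=21
Step 6: prey: 2+1-1=2; pred: 21+1-10=12
Step 7: prey: 2+1-0=3; pred: 12+0-6=6
Step 8: prey: 3+1-0=4; pred: 6+0-3=3
Step 9: prey: 4+2-0=6; pred: 3+0-1=2
Step 10: prey: 6+3-0=9; pred: 2+0-1=1
Step 11: prey: 9+4-0=13; pred: 1+0-0=1
Step 12: prey: 13+6-0=19; pred: 1+0-0=1
Max prey = 31 at step 1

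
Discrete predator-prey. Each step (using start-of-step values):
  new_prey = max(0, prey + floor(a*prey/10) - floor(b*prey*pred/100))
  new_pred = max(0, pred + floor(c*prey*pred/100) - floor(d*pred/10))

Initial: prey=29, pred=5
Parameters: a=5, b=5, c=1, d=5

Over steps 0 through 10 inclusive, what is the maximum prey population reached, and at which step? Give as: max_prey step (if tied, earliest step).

Step 1: prey: 29+14-7=36; pred: 5+1-2=4
Step 2: prey: 36+18-7=47; pred: 4+1-2=3
Step 3: prey: 47+23-7=63; pred: 3+1-1=3
Step 4: prey: 63+31-9=85; pred: 3+1-1=3
Step 5: prey: 85+42-12=115; pred: 3+2-1=4
Step 6: prey: 115+57-23=149; pred: 4+4-2=6
Step 7: prey: 149+74-44=179; pred: 6+8-3=11
Step 8: prey: 179+89-98=170; pred: 11+19-5=25
Step 9: prey: 170+85-212=43; pred: 25+42-12=55
Step 10: prey: 43+21-118=0; pred: 55+23-27=51
Max prey = 179 at step 7

Answer: 179 7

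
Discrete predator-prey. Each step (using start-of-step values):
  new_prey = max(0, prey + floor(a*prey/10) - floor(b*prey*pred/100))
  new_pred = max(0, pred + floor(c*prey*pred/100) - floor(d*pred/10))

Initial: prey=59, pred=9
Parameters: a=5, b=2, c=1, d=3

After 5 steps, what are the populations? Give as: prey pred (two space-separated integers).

Answer: 43 93

Derivation:
Step 1: prey: 59+29-10=78; pred: 9+5-2=12
Step 2: prey: 78+39-18=99; pred: 12+9-3=18
Step 3: prey: 99+49-35=113; pred: 18+17-5=30
Step 4: prey: 113+56-67=102; pred: 30+33-9=54
Step 5: prey: 102+51-110=43; pred: 54+55-16=93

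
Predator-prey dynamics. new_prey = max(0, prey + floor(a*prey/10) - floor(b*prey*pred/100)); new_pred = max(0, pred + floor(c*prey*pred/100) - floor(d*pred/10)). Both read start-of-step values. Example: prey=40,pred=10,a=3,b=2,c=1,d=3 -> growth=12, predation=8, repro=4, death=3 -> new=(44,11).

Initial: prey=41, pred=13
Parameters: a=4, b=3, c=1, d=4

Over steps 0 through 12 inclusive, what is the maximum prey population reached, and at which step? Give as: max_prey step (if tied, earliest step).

Step 1: prey: 41+16-15=42; pred: 13+5-5=13
Step 2: prey: 42+16-16=42; pred: 13+5-5=13
Step 3: prey: 42+16-16=42; pred: 13+5-5=13
Step 4: prey: 42+16-16=42; pred: 13+5-5=13
Step 5: prey: 42+16-16=42; pred: 13+5-5=13
Step 6: prey: 42+16-16=42; pred: 13+5-5=13
Step 7: prey: 42+16-16=42; pred: 13+5-5=13
Step 8: prey: 42+16-16=42; pred: 13+5-5=13
Step 9: prey: 42+16-16=42; pred: 13+5-5=13
Step 10: prey: 42+16-16=42; pred: 13+5-5=13
Step 11: prey: 42+16-16=42; pred: 13+5-5=13
Step 12: prey: 42+16-16=42; pred: 13+5-5=13
Max prey = 42 at step 1

Answer: 42 1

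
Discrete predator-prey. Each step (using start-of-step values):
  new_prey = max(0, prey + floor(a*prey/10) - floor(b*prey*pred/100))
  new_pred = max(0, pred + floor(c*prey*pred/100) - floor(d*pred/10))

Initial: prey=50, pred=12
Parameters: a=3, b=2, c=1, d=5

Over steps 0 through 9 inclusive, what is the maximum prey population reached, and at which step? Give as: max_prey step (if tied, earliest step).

Step 1: prey: 50+15-12=53; pred: 12+6-6=12
Step 2: prey: 53+15-12=56; pred: 12+6-6=12
Step 3: prey: 56+16-13=59; pred: 12+6-6=12
Step 4: prey: 59+17-14=62; pred: 12+7-6=13
Step 5: prey: 62+18-16=64; pred: 13+8-6=15
Step 6: prey: 64+19-19=64; pred: 15+9-7=17
Step 7: prey: 64+19-21=62; pred: 17+10-8=19
Step 8: prey: 62+18-23=57; pred: 19+11-9=21
Step 9: prey: 57+17-23=51; pred: 21+11-10=22
Max prey = 64 at step 5

Answer: 64 5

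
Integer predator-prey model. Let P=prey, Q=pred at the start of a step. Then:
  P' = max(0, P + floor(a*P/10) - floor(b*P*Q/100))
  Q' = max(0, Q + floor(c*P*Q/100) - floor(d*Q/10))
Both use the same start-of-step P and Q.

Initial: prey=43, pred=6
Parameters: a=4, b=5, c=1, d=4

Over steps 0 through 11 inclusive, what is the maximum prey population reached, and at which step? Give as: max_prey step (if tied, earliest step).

Step 1: prey: 43+17-12=48; pred: 6+2-2=6
Step 2: prey: 48+19-14=53; pred: 6+2-2=6
Step 3: prey: 53+21-15=59; pred: 6+3-2=7
Step 4: prey: 59+23-20=62; pred: 7+4-2=9
Step 5: prey: 62+24-27=59; pred: 9+5-3=11
Step 6: prey: 59+23-32=50; pred: 11+6-4=13
Step 7: prey: 50+20-32=38; pred: 13+6-5=14
Step 8: prey: 38+15-26=27; pred: 14+5-5=14
Step 9: prey: 27+10-18=19; pred: 14+3-5=12
Step 10: prey: 19+7-11=15; pred: 12+2-4=10
Step 11: prey: 15+6-7=14; pred: 10+1-4=7
Max prey = 62 at step 4

Answer: 62 4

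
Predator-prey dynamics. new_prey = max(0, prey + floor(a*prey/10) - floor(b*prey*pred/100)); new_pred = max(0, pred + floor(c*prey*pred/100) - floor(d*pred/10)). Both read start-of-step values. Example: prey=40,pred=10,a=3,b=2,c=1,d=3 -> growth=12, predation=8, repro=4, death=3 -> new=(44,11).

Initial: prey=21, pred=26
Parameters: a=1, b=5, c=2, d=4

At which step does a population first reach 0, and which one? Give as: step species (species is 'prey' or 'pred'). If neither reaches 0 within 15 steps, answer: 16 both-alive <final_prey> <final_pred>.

Step 1: prey: 21+2-27=0; pred: 26+10-10=26
First extinction: prey at step 1

Answer: 1 prey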